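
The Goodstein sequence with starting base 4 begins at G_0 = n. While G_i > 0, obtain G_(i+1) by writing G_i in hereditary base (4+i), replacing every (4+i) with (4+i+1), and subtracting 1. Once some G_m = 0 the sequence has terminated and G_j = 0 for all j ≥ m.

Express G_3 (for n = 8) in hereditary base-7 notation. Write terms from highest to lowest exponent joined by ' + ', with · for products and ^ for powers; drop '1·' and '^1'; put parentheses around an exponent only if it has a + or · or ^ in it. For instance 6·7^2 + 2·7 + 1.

[0] 8 ≡ 2·4 (base 4). Lift 5: 10. −1: 9.
[1] 9 ≡ 5 + 4 (base 5). Lift 6: 10. −1: 9.
[2] 9 ≡ 6 + 3 (base 6). Lift 7: 10. −1: 9.
[3] 9 ≡ 7 + 2 (base 7). Lift 8: 10. −1: 9.

7 + 2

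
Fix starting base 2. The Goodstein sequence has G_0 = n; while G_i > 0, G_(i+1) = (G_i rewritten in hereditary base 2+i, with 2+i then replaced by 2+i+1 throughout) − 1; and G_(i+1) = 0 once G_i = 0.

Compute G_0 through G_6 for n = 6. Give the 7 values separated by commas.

G_0=6  [base 2] 2^2 + 2  →[2↦3]→  3^3 + 3 = 30  −1 ⇒ G_1=29
G_1=29  [base 3] 3^3 + 2  →[3↦4]→  4^4 + 2 = 258  −1 ⇒ G_2=257
G_2=257  [base 4] 4^4 + 1  →[4↦5]→  5^5 + 1 = 3126  −1 ⇒ G_3=3125
G_3=3125  [base 5] 5^5  →[5↦6]→  6^6 = 46656  −1 ⇒ G_4=46655
G_4=46655  [base 6] 5·6^5 + 5·6^4 + 5·6^3 + 5·6^2 + 5·6 + 5  →[6↦7]→  5·7^5 + 5·7^4 + 5·7^3 + 5·7^2 + 5·7 + 5 = 98040  −1 ⇒ G_5=98039
G_5=98039  [base 7] 5·7^5 + 5·7^4 + 5·7^3 + 5·7^2 + 5·7 + 4  →[7↦8]→  5·8^5 + 5·8^4 + 5·8^3 + 5·8^2 + 5·8 + 4 = 187244  −1 ⇒ G_6=187243

6, 29, 257, 3125, 46655, 98039, 187243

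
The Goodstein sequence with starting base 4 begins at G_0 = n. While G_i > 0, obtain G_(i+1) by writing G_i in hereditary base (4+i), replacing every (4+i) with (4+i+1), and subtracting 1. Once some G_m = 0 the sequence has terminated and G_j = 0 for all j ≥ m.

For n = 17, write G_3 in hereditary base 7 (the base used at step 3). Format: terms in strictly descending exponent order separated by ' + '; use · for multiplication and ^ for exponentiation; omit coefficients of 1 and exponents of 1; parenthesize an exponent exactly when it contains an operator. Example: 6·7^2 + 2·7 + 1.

5·7 + 4

[0] 17 ≡ 4^2 + 1 (base 4). Lift 5: 26. −1: 25.
[1] 25 ≡ 5^2 (base 5). Lift 6: 36. −1: 35.
[2] 35 ≡ 5·6 + 5 (base 6). Lift 7: 40. −1: 39.
[3] 39 ≡ 5·7 + 4 (base 7). Lift 8: 44. −1: 43.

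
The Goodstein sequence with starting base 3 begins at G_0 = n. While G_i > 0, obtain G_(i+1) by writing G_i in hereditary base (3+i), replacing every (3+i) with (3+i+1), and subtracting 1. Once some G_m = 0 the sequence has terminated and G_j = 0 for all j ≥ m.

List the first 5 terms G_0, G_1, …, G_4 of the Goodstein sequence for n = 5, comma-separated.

5, 5, 5, 5, 4

G_0 = 5. HB_3(5) = 3 + 2. Bump = 6. G_1 = 5.
G_1 = 5. HB_4(5) = 4 + 1. Bump = 6. G_2 = 5.
G_2 = 5. HB_5(5) = 5. Bump = 6. G_3 = 5.
G_3 = 5. HB_6(5) = 5. Bump = 5. G_4 = 4.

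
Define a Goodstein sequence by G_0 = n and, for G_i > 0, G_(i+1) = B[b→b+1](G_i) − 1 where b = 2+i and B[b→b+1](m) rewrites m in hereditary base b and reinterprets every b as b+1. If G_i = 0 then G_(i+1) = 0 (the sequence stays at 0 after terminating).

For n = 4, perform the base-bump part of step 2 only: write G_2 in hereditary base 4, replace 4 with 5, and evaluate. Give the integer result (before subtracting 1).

[0] 4 ≡ 2^2 (base 2). Lift 3: 27. −1: 26.
[1] 26 ≡ 2·3^2 + 2·3 + 2 (base 3). Lift 4: 42. −1: 41.
[2] 41 ≡ 2·4^2 + 2·4 + 1 (base 4). Lift 5: 61. −1: 60.

61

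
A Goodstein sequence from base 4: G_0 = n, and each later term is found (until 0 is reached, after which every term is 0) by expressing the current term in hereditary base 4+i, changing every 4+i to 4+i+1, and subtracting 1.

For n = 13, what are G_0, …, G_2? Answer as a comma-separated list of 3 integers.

(0) 13|_4 = 3·4 + 1 ↦ 3·5 + 1|_5 = 16 ⇒ 15
(1) 15|_5 = 3·5 ↦ 3·6|_6 = 18 ⇒ 17

13, 15, 17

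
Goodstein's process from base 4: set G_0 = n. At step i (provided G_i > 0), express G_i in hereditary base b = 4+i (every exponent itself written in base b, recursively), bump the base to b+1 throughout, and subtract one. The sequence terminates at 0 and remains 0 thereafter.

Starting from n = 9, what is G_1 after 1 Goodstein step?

10

9 —HB4→ 2·4 + 1 —bump→ 2·5 + 1 = 11 —(−1)→ 10
10 —HB5→ 2·5 —bump→ 2·6 = 12 —(−1)→ 11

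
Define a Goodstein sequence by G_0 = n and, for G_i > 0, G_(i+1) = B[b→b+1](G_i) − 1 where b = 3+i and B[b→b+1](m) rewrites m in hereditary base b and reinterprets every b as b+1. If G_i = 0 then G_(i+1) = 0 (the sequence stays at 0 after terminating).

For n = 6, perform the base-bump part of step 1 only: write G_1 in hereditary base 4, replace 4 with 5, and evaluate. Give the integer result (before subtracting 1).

[0] 6 ≡ 2·3 (base 3). Lift 4: 8. −1: 7.
[1] 7 ≡ 4 + 3 (base 4). Lift 5: 8. −1: 7.

8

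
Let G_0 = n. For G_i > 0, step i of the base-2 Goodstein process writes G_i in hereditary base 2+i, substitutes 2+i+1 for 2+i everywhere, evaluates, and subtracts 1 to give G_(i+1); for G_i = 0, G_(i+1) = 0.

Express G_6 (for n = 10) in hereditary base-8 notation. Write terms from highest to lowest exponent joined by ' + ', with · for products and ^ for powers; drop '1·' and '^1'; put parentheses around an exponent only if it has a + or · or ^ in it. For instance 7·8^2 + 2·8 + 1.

G_0 = 10. HB_2(10) = 2^(2 + 1) + 2. Bump = 84. G_1 = 83.
G_1 = 83. HB_3(83) = 3^(3 + 1) + 2. Bump = 1026. G_2 = 1025.
G_2 = 1025. HB_4(1025) = 4^(4 + 1) + 1. Bump = 15626. G_3 = 15625.
G_3 = 15625. HB_5(15625) = 5^(5 + 1). Bump = 279936. G_4 = 279935.
G_4 = 279935. HB_6(279935) = 5·6^6 + 5·6^5 + 5·6^4 + 5·6^3 + 5·6^2 + 5·6 + 5. Bump = 4215755. G_5 = 4215754.
G_5 = 4215754. HB_7(4215754) = 5·7^7 + 5·7^5 + 5·7^4 + 5·7^3 + 5·7^2 + 5·7 + 4. Bump = 84073324. G_6 = 84073323.

5·8^8 + 5·8^5 + 5·8^4 + 5·8^3 + 5·8^2 + 5·8 + 3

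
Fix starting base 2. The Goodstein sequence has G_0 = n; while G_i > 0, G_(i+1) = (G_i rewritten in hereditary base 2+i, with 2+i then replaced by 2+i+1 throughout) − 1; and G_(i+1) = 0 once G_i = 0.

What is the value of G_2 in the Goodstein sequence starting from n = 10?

step 0: 10 = 2^(2 + 1) + 2; sub 3 for 2: 3^(3 + 1) + 3; = 84; G_1 = 84−1 = 83
step 1: 83 = 3^(3 + 1) + 2; sub 4 for 3: 4^(4 + 1) + 2; = 1026; G_2 = 1026−1 = 1025
step 2: 1025 = 4^(4 + 1) + 1; sub 5 for 4: 5^(5 + 1) + 1; = 15626; G_3 = 15626−1 = 15625

1025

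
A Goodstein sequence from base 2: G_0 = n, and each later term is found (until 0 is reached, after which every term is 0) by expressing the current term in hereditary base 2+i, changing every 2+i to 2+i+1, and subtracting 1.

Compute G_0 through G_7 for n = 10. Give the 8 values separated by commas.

10, 83, 1025, 15625, 279935, 4215754, 84073323, 1937434592

G_0=10  [base 2] 2^(2 + 1) + 2  →[2↦3]→  3^(3 + 1) + 3 = 84  −1 ⇒ G_1=83
G_1=83  [base 3] 3^(3 + 1) + 2  →[3↦4]→  4^(4 + 1) + 2 = 1026  −1 ⇒ G_2=1025
G_2=1025  [base 4] 4^(4 + 1) + 1  →[4↦5]→  5^(5 + 1) + 1 = 15626  −1 ⇒ G_3=15625
G_3=15625  [base 5] 5^(5 + 1)  →[5↦6]→  6^(6 + 1) = 279936  −1 ⇒ G_4=279935
G_4=279935  [base 6] 5·6^6 + 5·6^5 + 5·6^4 + 5·6^3 + 5·6^2 + 5·6 + 5  →[6↦7]→  5·7^7 + 5·7^5 + 5·7^4 + 5·7^3 + 5·7^2 + 5·7 + 5 = 4215755  −1 ⇒ G_5=4215754
G_5=4215754  [base 7] 5·7^7 + 5·7^5 + 5·7^4 + 5·7^3 + 5·7^2 + 5·7 + 4  →[7↦8]→  5·8^8 + 5·8^5 + 5·8^4 + 5·8^3 + 5·8^2 + 5·8 + 4 = 84073324  −1 ⇒ G_6=84073323
G_6=84073323  [base 8] 5·8^8 + 5·8^5 + 5·8^4 + 5·8^3 + 5·8^2 + 5·8 + 3  →[8↦9]→  5·9^9 + 5·9^5 + 5·9^4 + 5·9^3 + 5·9^2 + 5·9 + 3 = 1937434593  −1 ⇒ G_7=1937434592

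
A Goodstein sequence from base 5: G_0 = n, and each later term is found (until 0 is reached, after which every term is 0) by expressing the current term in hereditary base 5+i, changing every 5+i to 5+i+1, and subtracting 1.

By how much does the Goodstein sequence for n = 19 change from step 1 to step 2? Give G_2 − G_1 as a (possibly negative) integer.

19 —HB5→ 3·5 + 4 —bump→ 3·6 + 4 = 22 —(−1)→ 21
21 —HB6→ 3·6 + 3 —bump→ 3·7 + 3 = 24 —(−1)→ 23

2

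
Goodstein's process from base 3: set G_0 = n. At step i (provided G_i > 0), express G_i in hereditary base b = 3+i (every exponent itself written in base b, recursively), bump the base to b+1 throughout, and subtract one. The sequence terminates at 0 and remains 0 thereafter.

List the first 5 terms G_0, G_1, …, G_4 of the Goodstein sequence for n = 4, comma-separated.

4 —HB3→ 3 + 1 —bump→ 4 + 1 = 5 —(−1)→ 4
4 —HB4→ 4 —bump→ 5 = 5 —(−1)→ 4
4 —HB5→ 4 —bump→ 4 = 4 —(−1)→ 3
3 —HB6→ 3 —bump→ 3 = 3 —(−1)→ 2

4, 4, 4, 3, 2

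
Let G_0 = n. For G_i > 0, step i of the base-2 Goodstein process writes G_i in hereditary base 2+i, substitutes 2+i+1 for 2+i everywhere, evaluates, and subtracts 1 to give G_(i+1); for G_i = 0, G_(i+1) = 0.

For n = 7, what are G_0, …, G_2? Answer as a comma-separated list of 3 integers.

7 —HB2→ 2^2 + 2 + 1 —bump→ 3^3 + 3 + 1 = 31 —(−1)→ 30
30 —HB3→ 3^3 + 3 —bump→ 4^4 + 4 = 260 —(−1)→ 259

7, 30, 259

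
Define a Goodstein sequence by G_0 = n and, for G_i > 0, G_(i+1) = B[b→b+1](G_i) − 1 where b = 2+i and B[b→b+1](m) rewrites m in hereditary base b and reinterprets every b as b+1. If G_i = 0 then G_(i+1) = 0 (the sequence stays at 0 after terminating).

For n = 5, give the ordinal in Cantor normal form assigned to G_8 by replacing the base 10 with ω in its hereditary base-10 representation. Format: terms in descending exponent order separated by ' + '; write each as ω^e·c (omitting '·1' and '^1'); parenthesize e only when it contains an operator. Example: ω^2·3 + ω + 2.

(0) 5|_2 = 2^2 + 1 ↦ 3^3 + 1|_3 = 28 ⇒ 27
(1) 27|_3 = 3^3 ↦ 4^4|_4 = 256 ⇒ 255
(2) 255|_4 = 3·4^3 + 3·4^2 + 3·4 + 3 ↦ 3·5^3 + 3·5^2 + 3·5 + 3|_5 = 468 ⇒ 467
(3) 467|_5 = 3·5^3 + 3·5^2 + 3·5 + 2 ↦ 3·6^3 + 3·6^2 + 3·6 + 2|_6 = 776 ⇒ 775
(4) 775|_6 = 3·6^3 + 3·6^2 + 3·6 + 1 ↦ 3·7^3 + 3·7^2 + 3·7 + 1|_7 = 1198 ⇒ 1197
(5) 1197|_7 = 3·7^3 + 3·7^2 + 3·7 ↦ 3·8^3 + 3·8^2 + 3·8|_8 = 1752 ⇒ 1751
(6) 1751|_8 = 3·8^3 + 3·8^2 + 2·8 + 7 ↦ 3·9^3 + 3·9^2 + 2·9 + 7|_9 = 2455 ⇒ 2454
(7) 2454|_9 = 3·9^3 + 3·9^2 + 2·9 + 6 ↦ 3·10^3 + 3·10^2 + 2·10 + 6|_10 = 3326 ⇒ 3325
(8) 3325|_10 = 3·10^3 + 3·10^2 + 2·10 + 5 ↦ 3·11^3 + 3·11^2 + 2·11 + 5|_11 = 4383 ⇒ 4382

ω^3·3 + ω^2·3 + ω·2 + 5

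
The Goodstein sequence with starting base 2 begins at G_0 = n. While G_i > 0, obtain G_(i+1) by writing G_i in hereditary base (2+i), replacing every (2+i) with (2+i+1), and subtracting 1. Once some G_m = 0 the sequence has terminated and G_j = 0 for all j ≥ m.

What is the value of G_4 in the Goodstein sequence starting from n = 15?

326593

base 2: 15 = 2^(2 + 1) + 2^2 + 2 + 1; at 3: 3^(3 + 1) + 3^3 + 3 + 1 = 112; next = 111
base 3: 111 = 3^(3 + 1) + 3^3 + 3; at 4: 4^(4 + 1) + 4^4 + 4 = 1284; next = 1283
base 4: 1283 = 4^(4 + 1) + 4^4 + 3; at 5: 5^(5 + 1) + 5^5 + 3 = 18753; next = 18752
base 5: 18752 = 5^(5 + 1) + 5^5 + 2; at 6: 6^(6 + 1) + 6^6 + 2 = 326594; next = 326593
base 6: 326593 = 6^(6 + 1) + 6^6 + 1; at 7: 7^(7 + 1) + 7^7 + 1 = 6588345; next = 6588344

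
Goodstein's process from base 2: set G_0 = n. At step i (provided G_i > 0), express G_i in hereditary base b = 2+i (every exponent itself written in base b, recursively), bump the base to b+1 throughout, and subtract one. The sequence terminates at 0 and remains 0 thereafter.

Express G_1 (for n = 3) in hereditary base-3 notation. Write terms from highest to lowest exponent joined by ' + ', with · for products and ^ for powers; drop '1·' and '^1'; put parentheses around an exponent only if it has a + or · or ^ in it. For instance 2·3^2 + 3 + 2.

(0) 3|_2 = 2 + 1 ↦ 3 + 1|_3 = 4 ⇒ 3
(1) 3|_3 = 3 ↦ 4|_4 = 4 ⇒ 3

3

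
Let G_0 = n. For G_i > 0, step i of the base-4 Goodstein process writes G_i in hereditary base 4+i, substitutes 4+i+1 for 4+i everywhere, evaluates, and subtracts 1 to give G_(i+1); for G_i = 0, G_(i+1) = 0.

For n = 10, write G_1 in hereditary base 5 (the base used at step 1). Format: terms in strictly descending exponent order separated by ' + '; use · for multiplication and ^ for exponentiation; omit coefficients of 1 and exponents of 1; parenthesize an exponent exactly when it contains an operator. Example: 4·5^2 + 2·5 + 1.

2·5 + 1

base 4: 10 = 2·4 + 2; at 5: 2·5 + 2 = 12; next = 11
base 5: 11 = 2·5 + 1; at 6: 2·6 + 1 = 13; next = 12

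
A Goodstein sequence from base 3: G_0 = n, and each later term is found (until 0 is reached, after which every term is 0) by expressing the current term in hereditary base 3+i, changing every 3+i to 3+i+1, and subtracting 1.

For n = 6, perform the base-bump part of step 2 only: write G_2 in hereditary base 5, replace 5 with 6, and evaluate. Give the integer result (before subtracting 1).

8

step 0: 6 = 2·3; sub 4 for 3: 2·4; = 8; G_1 = 8−1 = 7
step 1: 7 = 4 + 3; sub 5 for 4: 5 + 3; = 8; G_2 = 8−1 = 7
step 2: 7 = 5 + 2; sub 6 for 5: 6 + 2; = 8; G_3 = 8−1 = 7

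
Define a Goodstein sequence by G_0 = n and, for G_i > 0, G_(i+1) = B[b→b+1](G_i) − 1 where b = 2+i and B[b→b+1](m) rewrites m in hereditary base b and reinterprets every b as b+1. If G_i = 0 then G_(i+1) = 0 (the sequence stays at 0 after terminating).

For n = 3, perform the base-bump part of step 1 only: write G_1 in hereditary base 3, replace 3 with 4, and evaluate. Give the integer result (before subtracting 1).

step 0: 3 = 2 + 1; sub 3 for 2: 3 + 1; = 4; G_1 = 4−1 = 3
step 1: 3 = 3; sub 4 for 3: 4; = 4; G_2 = 4−1 = 3

4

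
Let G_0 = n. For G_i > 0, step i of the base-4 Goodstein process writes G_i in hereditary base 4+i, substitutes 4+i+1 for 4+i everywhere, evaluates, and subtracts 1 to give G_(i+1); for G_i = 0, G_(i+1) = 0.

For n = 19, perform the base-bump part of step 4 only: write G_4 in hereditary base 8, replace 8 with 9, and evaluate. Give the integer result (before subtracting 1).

step 0: 19 = 4^2 + 3; sub 5 for 4: 5^2 + 3; = 28; G_1 = 28−1 = 27
step 1: 27 = 5^2 + 2; sub 6 for 5: 6^2 + 2; = 38; G_2 = 38−1 = 37
step 2: 37 = 6^2 + 1; sub 7 for 6: 7^2 + 1; = 50; G_3 = 50−1 = 49
step 3: 49 = 7^2; sub 8 for 7: 8^2; = 64; G_4 = 64−1 = 63
step 4: 63 = 7·8 + 7; sub 9 for 8: 7·9 + 7; = 70; G_5 = 70−1 = 69

70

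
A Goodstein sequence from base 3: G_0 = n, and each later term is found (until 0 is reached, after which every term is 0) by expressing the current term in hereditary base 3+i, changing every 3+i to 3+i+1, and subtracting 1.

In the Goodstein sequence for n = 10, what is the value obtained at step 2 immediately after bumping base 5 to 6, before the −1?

28

i=0: 10 = 3^2 + 1 (b=3); 3→4: 4^2 + 1 = 17; 17−1 = 16
i=1: 16 = 4^2 (b=4); 4→5: 5^2 = 25; 25−1 = 24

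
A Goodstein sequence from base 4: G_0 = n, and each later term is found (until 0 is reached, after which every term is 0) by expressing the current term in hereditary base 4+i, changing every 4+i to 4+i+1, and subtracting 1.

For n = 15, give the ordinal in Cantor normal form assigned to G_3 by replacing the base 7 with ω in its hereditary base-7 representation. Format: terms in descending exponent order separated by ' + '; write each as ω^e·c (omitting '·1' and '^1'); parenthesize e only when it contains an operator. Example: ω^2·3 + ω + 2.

i=0: 15 = 3·4 + 3 (b=4); 4→5: 3·5 + 3 = 18; 18−1 = 17
i=1: 17 = 3·5 + 2 (b=5); 5→6: 3·6 + 2 = 20; 20−1 = 19
i=2: 19 = 3·6 + 1 (b=6); 6→7: 3·7 + 1 = 22; 22−1 = 21

ω·3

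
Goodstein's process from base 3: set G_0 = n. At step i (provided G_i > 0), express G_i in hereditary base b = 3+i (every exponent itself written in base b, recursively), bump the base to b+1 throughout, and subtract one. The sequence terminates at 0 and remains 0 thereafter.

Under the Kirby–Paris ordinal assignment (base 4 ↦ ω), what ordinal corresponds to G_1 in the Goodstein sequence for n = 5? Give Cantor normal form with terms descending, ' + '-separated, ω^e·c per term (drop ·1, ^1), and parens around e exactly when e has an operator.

G_0 = 5. HB_3(5) = 3 + 2. Bump = 6. G_1 = 5.
G_1 = 5. HB_4(5) = 4 + 1. Bump = 6. G_2 = 5.

ω + 1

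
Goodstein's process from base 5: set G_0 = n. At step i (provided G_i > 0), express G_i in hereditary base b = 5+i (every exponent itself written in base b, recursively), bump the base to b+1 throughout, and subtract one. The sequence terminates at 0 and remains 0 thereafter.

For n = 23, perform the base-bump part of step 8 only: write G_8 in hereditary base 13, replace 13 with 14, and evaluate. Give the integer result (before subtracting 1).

46

23 —HB5→ 4·5 + 3 —bump→ 4·6 + 3 = 27 —(−1)→ 26
26 —HB6→ 4·6 + 2 —bump→ 4·7 + 2 = 30 —(−1)→ 29
29 —HB7→ 4·7 + 1 —bump→ 4·8 + 1 = 33 —(−1)→ 32
32 —HB8→ 4·8 —bump→ 4·9 = 36 —(−1)→ 35
35 —HB9→ 3·9 + 8 —bump→ 3·10 + 8 = 38 —(−1)→ 37
37 —HB10→ 3·10 + 7 —bump→ 3·11 + 7 = 40 —(−1)→ 39
39 —HB11→ 3·11 + 6 —bump→ 3·12 + 6 = 42 —(−1)→ 41
41 —HB12→ 3·12 + 5 —bump→ 3·13 + 5 = 44 —(−1)→ 43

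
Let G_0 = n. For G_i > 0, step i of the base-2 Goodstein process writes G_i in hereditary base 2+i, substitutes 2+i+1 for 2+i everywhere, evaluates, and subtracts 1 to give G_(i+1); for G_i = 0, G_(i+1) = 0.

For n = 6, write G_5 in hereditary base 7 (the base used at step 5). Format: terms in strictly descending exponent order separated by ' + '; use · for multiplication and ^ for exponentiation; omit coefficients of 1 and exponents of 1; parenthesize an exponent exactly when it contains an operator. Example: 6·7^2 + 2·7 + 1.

(0) 6|_2 = 2^2 + 2 ↦ 3^3 + 3|_3 = 30 ⇒ 29
(1) 29|_3 = 3^3 + 2 ↦ 4^4 + 2|_4 = 258 ⇒ 257
(2) 257|_4 = 4^4 + 1 ↦ 5^5 + 1|_5 = 3126 ⇒ 3125
(3) 3125|_5 = 5^5 ↦ 6^6|_6 = 46656 ⇒ 46655
(4) 46655|_6 = 5·6^5 + 5·6^4 + 5·6^3 + 5·6^2 + 5·6 + 5 ↦ 5·7^5 + 5·7^4 + 5·7^3 + 5·7^2 + 5·7 + 5|_7 = 98040 ⇒ 98039

5·7^5 + 5·7^4 + 5·7^3 + 5·7^2 + 5·7 + 4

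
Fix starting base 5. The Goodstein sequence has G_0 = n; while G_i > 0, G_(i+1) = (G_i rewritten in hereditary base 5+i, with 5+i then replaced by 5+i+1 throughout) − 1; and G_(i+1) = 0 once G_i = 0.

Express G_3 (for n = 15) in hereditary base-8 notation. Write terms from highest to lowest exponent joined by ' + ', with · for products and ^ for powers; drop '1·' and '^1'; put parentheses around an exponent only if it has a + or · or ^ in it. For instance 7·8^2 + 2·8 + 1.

2·8 + 3

G_0 = 15. HB_5(15) = 3·5. Bump = 18. G_1 = 17.
G_1 = 17. HB_6(17) = 2·6 + 5. Bump = 19. G_2 = 18.
G_2 = 18. HB_7(18) = 2·7 + 4. Bump = 20. G_3 = 19.
G_3 = 19. HB_8(19) = 2·8 + 3. Bump = 21. G_4 = 20.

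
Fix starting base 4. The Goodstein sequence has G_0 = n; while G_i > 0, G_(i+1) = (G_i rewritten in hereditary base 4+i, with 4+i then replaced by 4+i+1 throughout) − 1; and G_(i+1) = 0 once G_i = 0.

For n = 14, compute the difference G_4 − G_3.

G_0=14  [base 4] 3·4 + 2  →[4↦5]→  3·5 + 2 = 17  −1 ⇒ G_1=16
G_1=16  [base 5] 3·5 + 1  →[5↦6]→  3·6 + 1 = 19  −1 ⇒ G_2=18
G_2=18  [base 6] 3·6  →[6↦7]→  3·7 = 21  −1 ⇒ G_3=20
G_3=20  [base 7] 2·7 + 6  →[7↦8]→  2·8 + 6 = 22  −1 ⇒ G_4=21

1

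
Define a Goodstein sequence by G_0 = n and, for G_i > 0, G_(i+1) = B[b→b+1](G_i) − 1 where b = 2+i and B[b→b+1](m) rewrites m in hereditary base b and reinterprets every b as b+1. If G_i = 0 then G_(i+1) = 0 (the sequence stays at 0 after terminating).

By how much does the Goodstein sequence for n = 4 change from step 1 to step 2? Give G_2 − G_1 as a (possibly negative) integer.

(0) 4|_2 = 2^2 ↦ 3^3|_3 = 27 ⇒ 26
(1) 26|_3 = 2·3^2 + 2·3 + 2 ↦ 2·4^2 + 2·4 + 2|_4 = 42 ⇒ 41

15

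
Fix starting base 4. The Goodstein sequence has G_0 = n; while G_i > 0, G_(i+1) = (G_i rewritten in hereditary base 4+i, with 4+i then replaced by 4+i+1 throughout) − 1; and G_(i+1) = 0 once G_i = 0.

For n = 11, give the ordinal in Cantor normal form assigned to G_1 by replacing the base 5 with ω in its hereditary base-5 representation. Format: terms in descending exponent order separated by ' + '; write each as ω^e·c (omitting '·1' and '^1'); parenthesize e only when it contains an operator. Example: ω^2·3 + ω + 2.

ω·2 + 2

base 4: 11 = 2·4 + 3; at 5: 2·5 + 3 = 13; next = 12
base 5: 12 = 2·5 + 2; at 6: 2·6 + 2 = 14; next = 13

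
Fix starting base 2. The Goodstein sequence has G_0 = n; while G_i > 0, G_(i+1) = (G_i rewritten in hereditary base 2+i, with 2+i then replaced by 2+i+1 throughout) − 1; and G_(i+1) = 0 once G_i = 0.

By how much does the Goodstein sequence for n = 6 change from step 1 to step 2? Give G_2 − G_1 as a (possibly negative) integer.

228

i=0: 6 = 2^2 + 2 (b=2); 2→3: 3^3 + 3 = 30; 30−1 = 29
i=1: 29 = 3^3 + 2 (b=3); 3→4: 4^4 + 2 = 258; 258−1 = 257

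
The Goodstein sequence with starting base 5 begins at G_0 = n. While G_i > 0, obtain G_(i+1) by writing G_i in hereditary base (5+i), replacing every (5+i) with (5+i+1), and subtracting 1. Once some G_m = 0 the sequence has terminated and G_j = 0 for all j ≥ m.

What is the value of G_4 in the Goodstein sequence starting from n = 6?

4

step 0: 6 = 5 + 1; sub 6 for 5: 6 + 1; = 7; G_1 = 7−1 = 6
step 1: 6 = 6; sub 7 for 6: 7; = 7; G_2 = 7−1 = 6
step 2: 6 = 6; sub 8 for 7: 6; = 6; G_3 = 6−1 = 5
step 3: 5 = 5; sub 9 for 8: 5; = 5; G_4 = 5−1 = 4
step 4: 4 = 4; sub 10 for 9: 4; = 4; G_5 = 4−1 = 3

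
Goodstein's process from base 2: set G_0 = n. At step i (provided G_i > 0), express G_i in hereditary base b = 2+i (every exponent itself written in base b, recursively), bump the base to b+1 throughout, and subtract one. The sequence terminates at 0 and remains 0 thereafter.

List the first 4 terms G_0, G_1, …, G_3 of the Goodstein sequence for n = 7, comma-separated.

7, 30, 259, 3127

base 2: 7 = 2^2 + 2 + 1; at 3: 3^3 + 3 + 1 = 31; next = 30
base 3: 30 = 3^3 + 3; at 4: 4^4 + 4 = 260; next = 259
base 4: 259 = 4^4 + 3; at 5: 5^5 + 3 = 3128; next = 3127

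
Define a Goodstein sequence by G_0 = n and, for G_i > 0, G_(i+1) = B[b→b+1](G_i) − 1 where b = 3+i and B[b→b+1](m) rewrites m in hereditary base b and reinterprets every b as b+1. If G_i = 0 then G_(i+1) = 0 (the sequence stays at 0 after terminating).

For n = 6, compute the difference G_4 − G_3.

0

G_0=6  [base 3] 2·3  →[3↦4]→  2·4 = 8  −1 ⇒ G_1=7
G_1=7  [base 4] 4 + 3  →[4↦5]→  5 + 3 = 8  −1 ⇒ G_2=7
G_2=7  [base 5] 5 + 2  →[5↦6]→  6 + 2 = 8  −1 ⇒ G_3=7
G_3=7  [base 6] 6 + 1  →[6↦7]→  7 + 1 = 8  −1 ⇒ G_4=7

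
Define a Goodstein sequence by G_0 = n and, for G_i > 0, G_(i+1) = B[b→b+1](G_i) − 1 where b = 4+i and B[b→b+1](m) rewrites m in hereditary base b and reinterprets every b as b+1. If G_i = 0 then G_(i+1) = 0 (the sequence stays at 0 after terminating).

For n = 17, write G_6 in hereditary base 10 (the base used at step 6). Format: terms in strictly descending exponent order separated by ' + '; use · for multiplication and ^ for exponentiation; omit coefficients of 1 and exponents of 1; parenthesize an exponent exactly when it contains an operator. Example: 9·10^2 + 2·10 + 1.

base 4: 17 = 4^2 + 1; at 5: 5^2 + 1 = 26; next = 25
base 5: 25 = 5^2; at 6: 6^2 = 36; next = 35
base 6: 35 = 5·6 + 5; at 7: 5·7 + 5 = 40; next = 39
base 7: 39 = 5·7 + 4; at 8: 5·8 + 4 = 44; next = 43
base 8: 43 = 5·8 + 3; at 9: 5·9 + 3 = 48; next = 47
base 9: 47 = 5·9 + 2; at 10: 5·10 + 2 = 52; next = 51
base 10: 51 = 5·10 + 1; at 11: 5·11 + 1 = 56; next = 55

5·10 + 1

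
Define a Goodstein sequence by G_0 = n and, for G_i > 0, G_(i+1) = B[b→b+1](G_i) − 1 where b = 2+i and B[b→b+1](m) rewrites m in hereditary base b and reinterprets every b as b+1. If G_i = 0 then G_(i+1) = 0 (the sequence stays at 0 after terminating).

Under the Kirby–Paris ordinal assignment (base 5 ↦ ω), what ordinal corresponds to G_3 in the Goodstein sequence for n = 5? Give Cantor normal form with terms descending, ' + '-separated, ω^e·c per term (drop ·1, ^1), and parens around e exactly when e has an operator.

ω^3·3 + ω^2·3 + ω·3 + 2

G_0=5  [base 2] 2^2 + 1  →[2↦3]→  3^3 + 1 = 28  −1 ⇒ G_1=27
G_1=27  [base 3] 3^3  →[3↦4]→  4^4 = 256  −1 ⇒ G_2=255
G_2=255  [base 4] 3·4^3 + 3·4^2 + 3·4 + 3  →[4↦5]→  3·5^3 + 3·5^2 + 3·5 + 3 = 468  −1 ⇒ G_3=467
G_3=467  [base 5] 3·5^3 + 3·5^2 + 3·5 + 2  →[5↦6]→  3·6^3 + 3·6^2 + 3·6 + 2 = 776  −1 ⇒ G_4=775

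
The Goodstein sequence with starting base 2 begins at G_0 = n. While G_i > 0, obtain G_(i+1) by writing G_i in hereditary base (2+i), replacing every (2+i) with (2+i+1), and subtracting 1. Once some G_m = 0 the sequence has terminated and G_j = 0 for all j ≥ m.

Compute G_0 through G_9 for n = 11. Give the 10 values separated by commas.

11, 84, 1027, 15627, 279937, 5764801, 134217727, 2749609302, 70077777775, 1997331745490

step 0: 11 = 2^(2 + 1) + 2 + 1; sub 3 for 2: 3^(3 + 1) + 3 + 1; = 85; G_1 = 85−1 = 84
step 1: 84 = 3^(3 + 1) + 3; sub 4 for 3: 4^(4 + 1) + 4; = 1028; G_2 = 1028−1 = 1027
step 2: 1027 = 4^(4 + 1) + 3; sub 5 for 4: 5^(5 + 1) + 3; = 15628; G_3 = 15628−1 = 15627
step 3: 15627 = 5^(5 + 1) + 2; sub 6 for 5: 6^(6 + 1) + 2; = 279938; G_4 = 279938−1 = 279937
step 4: 279937 = 6^(6 + 1) + 1; sub 7 for 6: 7^(7 + 1) + 1; = 5764802; G_5 = 5764802−1 = 5764801
step 5: 5764801 = 7^(7 + 1); sub 8 for 7: 8^(8 + 1); = 134217728; G_6 = 134217728−1 = 134217727
step 6: 134217727 = 7·8^8 + 7·8^7 + 7·8^6 + 7·8^5 + 7·8^4 + 7·8^3 + 7·8^2 + 7·8 + 7; sub 9 for 8: 7·9^9 + 7·9^7 + 7·9^6 + 7·9^5 + 7·9^4 + 7·9^3 + 7·9^2 + 7·9 + 7; = 2749609303; G_7 = 2749609303−1 = 2749609302
step 7: 2749609302 = 7·9^9 + 7·9^7 + 7·9^6 + 7·9^5 + 7·9^4 + 7·9^3 + 7·9^2 + 7·9 + 6; sub 10 for 9: 7·10^10 + 7·10^7 + 7·10^6 + 7·10^5 + 7·10^4 + 7·10^3 + 7·10^2 + 7·10 + 6; = 70077777776; G_8 = 70077777776−1 = 70077777775
step 8: 70077777775 = 7·10^10 + 7·10^7 + 7·10^6 + 7·10^5 + 7·10^4 + 7·10^3 + 7·10^2 + 7·10 + 5; sub 11 for 10: 7·11^11 + 7·11^7 + 7·11^6 + 7·11^5 + 7·11^4 + 7·11^3 + 7·11^2 + 7·11 + 5; = 1997331745491; G_9 = 1997331745491−1 = 1997331745490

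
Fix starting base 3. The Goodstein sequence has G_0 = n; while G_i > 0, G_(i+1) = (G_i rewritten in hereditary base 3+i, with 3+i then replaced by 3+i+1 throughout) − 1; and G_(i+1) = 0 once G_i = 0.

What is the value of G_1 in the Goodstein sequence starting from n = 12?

G_0 = 12. HB_3(12) = 3^2 + 3. Bump = 20. G_1 = 19.
G_1 = 19. HB_4(19) = 4^2 + 3. Bump = 28. G_2 = 27.

19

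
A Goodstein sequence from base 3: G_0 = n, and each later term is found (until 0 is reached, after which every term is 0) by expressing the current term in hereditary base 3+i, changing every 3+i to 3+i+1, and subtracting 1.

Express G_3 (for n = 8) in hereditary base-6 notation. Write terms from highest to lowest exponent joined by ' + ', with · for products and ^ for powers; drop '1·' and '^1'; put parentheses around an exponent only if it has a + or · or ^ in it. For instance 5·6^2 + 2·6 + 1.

6 + 5

G_0 = 8. HB_3(8) = 2·3 + 2. Bump = 10. G_1 = 9.
G_1 = 9. HB_4(9) = 2·4 + 1. Bump = 11. G_2 = 10.
G_2 = 10. HB_5(10) = 2·5. Bump = 12. G_3 = 11.
G_3 = 11. HB_6(11) = 6 + 5. Bump = 12. G_4 = 11.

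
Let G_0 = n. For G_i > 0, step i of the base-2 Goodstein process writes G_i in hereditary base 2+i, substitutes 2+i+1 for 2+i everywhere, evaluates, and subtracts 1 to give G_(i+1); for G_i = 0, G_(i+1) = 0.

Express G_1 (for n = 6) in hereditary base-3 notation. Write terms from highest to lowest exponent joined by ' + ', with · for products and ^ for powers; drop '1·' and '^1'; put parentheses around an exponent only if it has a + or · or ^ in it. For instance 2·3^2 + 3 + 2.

G_0 = 6. HB_2(6) = 2^2 + 2. Bump = 30. G_1 = 29.
G_1 = 29. HB_3(29) = 3^3 + 2. Bump = 258. G_2 = 257.

3^3 + 2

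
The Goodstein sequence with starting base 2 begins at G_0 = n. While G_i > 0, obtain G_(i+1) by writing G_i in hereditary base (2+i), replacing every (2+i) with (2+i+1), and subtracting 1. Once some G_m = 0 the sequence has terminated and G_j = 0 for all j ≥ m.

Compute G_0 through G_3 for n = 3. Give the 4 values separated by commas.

G_0=3  [base 2] 2 + 1  →[2↦3]→  3 + 1 = 4  −1 ⇒ G_1=3
G_1=3  [base 3] 3  →[3↦4]→  4 = 4  −1 ⇒ G_2=3
G_2=3  [base 4] 3  →[4↦5]→  3 = 3  −1 ⇒ G_3=2

3, 3, 3, 2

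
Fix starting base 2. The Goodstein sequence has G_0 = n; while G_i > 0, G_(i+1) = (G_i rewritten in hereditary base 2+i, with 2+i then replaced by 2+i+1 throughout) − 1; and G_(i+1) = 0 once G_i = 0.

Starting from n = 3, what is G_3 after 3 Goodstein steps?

2

G_0=3  [base 2] 2 + 1  →[2↦3]→  3 + 1 = 4  −1 ⇒ G_1=3
G_1=3  [base 3] 3  →[3↦4]→  4 = 4  −1 ⇒ G_2=3
G_2=3  [base 4] 3  →[4↦5]→  3 = 3  −1 ⇒ G_3=2
G_3=2  [base 5] 2  →[5↦6]→  2 = 2  −1 ⇒ G_4=1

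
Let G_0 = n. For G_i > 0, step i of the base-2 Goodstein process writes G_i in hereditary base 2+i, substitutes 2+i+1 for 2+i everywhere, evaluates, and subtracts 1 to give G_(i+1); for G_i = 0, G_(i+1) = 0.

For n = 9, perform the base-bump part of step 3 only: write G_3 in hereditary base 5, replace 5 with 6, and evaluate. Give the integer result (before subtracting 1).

140744

(0) 9|_2 = 2^(2 + 1) + 1 ↦ 3^(3 + 1) + 1|_3 = 82 ⇒ 81
(1) 81|_3 = 3^(3 + 1) ↦ 4^(4 + 1)|_4 = 1024 ⇒ 1023
(2) 1023|_4 = 3·4^4 + 3·4^3 + 3·4^2 + 3·4 + 3 ↦ 3·5^5 + 3·5^3 + 3·5^2 + 3·5 + 3|_5 = 9843 ⇒ 9842
(3) 9842|_5 = 3·5^5 + 3·5^3 + 3·5^2 + 3·5 + 2 ↦ 3·6^6 + 3·6^3 + 3·6^2 + 3·6 + 2|_6 = 140744 ⇒ 140743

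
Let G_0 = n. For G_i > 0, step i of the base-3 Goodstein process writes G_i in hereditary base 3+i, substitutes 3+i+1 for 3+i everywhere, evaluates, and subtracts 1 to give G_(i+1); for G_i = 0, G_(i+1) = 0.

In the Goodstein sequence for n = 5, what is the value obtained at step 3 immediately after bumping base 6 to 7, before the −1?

5

base 3: 5 = 3 + 2; at 4: 4 + 2 = 6; next = 5
base 4: 5 = 4 + 1; at 5: 5 + 1 = 6; next = 5
base 5: 5 = 5; at 6: 6 = 6; next = 5
base 6: 5 = 5; at 7: 5 = 5; next = 4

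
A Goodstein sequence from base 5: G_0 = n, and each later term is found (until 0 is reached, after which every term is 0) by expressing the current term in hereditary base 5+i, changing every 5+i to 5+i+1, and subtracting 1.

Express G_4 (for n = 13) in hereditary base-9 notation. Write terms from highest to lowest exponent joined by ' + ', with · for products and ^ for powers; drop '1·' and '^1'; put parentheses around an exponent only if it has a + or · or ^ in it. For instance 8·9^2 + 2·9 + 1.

G_0 = 13. HB_5(13) = 2·5 + 3. Bump = 15. G_1 = 14.
G_1 = 14. HB_6(14) = 2·6 + 2. Bump = 16. G_2 = 15.
G_2 = 15. HB_7(15) = 2·7 + 1. Bump = 17. G_3 = 16.
G_3 = 16. HB_8(16) = 2·8. Bump = 18. G_4 = 17.
G_4 = 17. HB_9(17) = 9 + 8. Bump = 18. G_5 = 17.

9 + 8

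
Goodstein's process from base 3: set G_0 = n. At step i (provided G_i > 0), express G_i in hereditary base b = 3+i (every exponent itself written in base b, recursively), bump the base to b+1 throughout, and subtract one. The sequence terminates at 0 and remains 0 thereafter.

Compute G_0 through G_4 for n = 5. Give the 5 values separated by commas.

(0) 5|_3 = 3 + 2 ↦ 4 + 2|_4 = 6 ⇒ 5
(1) 5|_4 = 4 + 1 ↦ 5 + 1|_5 = 6 ⇒ 5
(2) 5|_5 = 5 ↦ 6|_6 = 6 ⇒ 5
(3) 5|_6 = 5 ↦ 5|_7 = 5 ⇒ 4

5, 5, 5, 5, 4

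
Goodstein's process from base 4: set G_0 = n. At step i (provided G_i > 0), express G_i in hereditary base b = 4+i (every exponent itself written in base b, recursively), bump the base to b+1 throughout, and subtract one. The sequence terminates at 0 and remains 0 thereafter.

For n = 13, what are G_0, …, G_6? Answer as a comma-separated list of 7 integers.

13, 15, 17, 18, 19, 20, 21

step 0: 13 = 3·4 + 1; sub 5 for 4: 3·5 + 1; = 16; G_1 = 16−1 = 15
step 1: 15 = 3·5; sub 6 for 5: 3·6; = 18; G_2 = 18−1 = 17
step 2: 17 = 2·6 + 5; sub 7 for 6: 2·7 + 5; = 19; G_3 = 19−1 = 18
step 3: 18 = 2·7 + 4; sub 8 for 7: 2·8 + 4; = 20; G_4 = 20−1 = 19
step 4: 19 = 2·8 + 3; sub 9 for 8: 2·9 + 3; = 21; G_5 = 21−1 = 20
step 5: 20 = 2·9 + 2; sub 10 for 9: 2·10 + 2; = 22; G_6 = 22−1 = 21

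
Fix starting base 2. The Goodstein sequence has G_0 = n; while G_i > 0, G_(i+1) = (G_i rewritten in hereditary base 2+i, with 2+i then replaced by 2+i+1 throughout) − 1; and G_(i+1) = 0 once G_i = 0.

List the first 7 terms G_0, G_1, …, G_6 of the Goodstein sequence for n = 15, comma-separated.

G_0=15  [base 2] 2^(2 + 1) + 2^2 + 2 + 1  →[2↦3]→  3^(3 + 1) + 3^3 + 3 + 1 = 112  −1 ⇒ G_1=111
G_1=111  [base 3] 3^(3 + 1) + 3^3 + 3  →[3↦4]→  4^(4 + 1) + 4^4 + 4 = 1284  −1 ⇒ G_2=1283
G_2=1283  [base 4] 4^(4 + 1) + 4^4 + 3  →[4↦5]→  5^(5 + 1) + 5^5 + 3 = 18753  −1 ⇒ G_3=18752
G_3=18752  [base 5] 5^(5 + 1) + 5^5 + 2  →[5↦6]→  6^(6 + 1) + 6^6 + 2 = 326594  −1 ⇒ G_4=326593
G_4=326593  [base 6] 6^(6 + 1) + 6^6 + 1  →[6↦7]→  7^(7 + 1) + 7^7 + 1 = 6588345  −1 ⇒ G_5=6588344
G_5=6588344  [base 7] 7^(7 + 1) + 7^7  →[7↦8]→  8^(8 + 1) + 8^8 = 150994944  −1 ⇒ G_6=150994943

15, 111, 1283, 18752, 326593, 6588344, 150994943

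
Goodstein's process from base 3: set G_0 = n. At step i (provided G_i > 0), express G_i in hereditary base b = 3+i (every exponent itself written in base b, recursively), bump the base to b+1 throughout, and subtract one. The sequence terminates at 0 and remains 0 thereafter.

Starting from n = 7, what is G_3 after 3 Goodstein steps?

step 0: 7 = 2·3 + 1; sub 4 for 3: 2·4 + 1; = 9; G_1 = 9−1 = 8
step 1: 8 = 2·4; sub 5 for 4: 2·5; = 10; G_2 = 10−1 = 9
step 2: 9 = 5 + 4; sub 6 for 5: 6 + 4; = 10; G_3 = 10−1 = 9
step 3: 9 = 6 + 3; sub 7 for 6: 7 + 3; = 10; G_4 = 10−1 = 9

9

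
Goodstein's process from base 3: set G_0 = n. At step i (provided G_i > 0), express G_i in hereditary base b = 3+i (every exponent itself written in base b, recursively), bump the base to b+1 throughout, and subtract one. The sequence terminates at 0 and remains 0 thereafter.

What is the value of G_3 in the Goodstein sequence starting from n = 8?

11

i=0: 8 = 2·3 + 2 (b=3); 3→4: 2·4 + 2 = 10; 10−1 = 9
i=1: 9 = 2·4 + 1 (b=4); 4→5: 2·5 + 1 = 11; 11−1 = 10
i=2: 10 = 2·5 (b=5); 5→6: 2·6 = 12; 12−1 = 11
i=3: 11 = 6 + 5 (b=6); 6→7: 7 + 5 = 12; 12−1 = 11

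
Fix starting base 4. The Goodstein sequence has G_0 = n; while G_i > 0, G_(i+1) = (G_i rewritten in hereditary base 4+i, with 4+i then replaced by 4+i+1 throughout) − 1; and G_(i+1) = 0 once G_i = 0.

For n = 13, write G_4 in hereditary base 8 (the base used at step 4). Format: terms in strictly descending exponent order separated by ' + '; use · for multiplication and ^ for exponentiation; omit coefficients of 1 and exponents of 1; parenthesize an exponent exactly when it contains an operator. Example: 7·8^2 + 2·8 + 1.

2·8 + 3

base 4: 13 = 3·4 + 1; at 5: 3·5 + 1 = 16; next = 15
base 5: 15 = 3·5; at 6: 3·6 = 18; next = 17
base 6: 17 = 2·6 + 5; at 7: 2·7 + 5 = 19; next = 18
base 7: 18 = 2·7 + 4; at 8: 2·8 + 4 = 20; next = 19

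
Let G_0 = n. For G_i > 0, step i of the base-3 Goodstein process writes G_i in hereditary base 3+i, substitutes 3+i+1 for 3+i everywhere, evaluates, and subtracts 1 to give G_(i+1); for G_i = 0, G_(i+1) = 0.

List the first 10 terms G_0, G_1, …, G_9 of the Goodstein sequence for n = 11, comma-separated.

step 0: 11 = 3^2 + 2; sub 4 for 3: 4^2 + 2; = 18; G_1 = 18−1 = 17
step 1: 17 = 4^2 + 1; sub 5 for 4: 5^2 + 1; = 26; G_2 = 26−1 = 25
step 2: 25 = 5^2; sub 6 for 5: 6^2; = 36; G_3 = 36−1 = 35
step 3: 35 = 5·6 + 5; sub 7 for 6: 5·7 + 5; = 40; G_4 = 40−1 = 39
step 4: 39 = 5·7 + 4; sub 8 for 7: 5·8 + 4; = 44; G_5 = 44−1 = 43
step 5: 43 = 5·8 + 3; sub 9 for 8: 5·9 + 3; = 48; G_6 = 48−1 = 47
step 6: 47 = 5·9 + 2; sub 10 for 9: 5·10 + 2; = 52; G_7 = 52−1 = 51
step 7: 51 = 5·10 + 1; sub 11 for 10: 5·11 + 1; = 56; G_8 = 56−1 = 55
step 8: 55 = 5·11; sub 12 for 11: 5·12; = 60; G_9 = 60−1 = 59

11, 17, 25, 35, 39, 43, 47, 51, 55, 59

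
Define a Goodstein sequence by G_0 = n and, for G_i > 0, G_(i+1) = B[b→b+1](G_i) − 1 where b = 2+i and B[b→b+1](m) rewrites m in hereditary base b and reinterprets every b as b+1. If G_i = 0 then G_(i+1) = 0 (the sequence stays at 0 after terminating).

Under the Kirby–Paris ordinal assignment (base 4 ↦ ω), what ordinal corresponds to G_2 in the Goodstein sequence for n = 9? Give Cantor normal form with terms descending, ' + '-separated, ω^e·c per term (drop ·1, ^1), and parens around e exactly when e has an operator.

ω^ω·3 + ω^3·3 + ω^2·3 + ω·3 + 3

base 2: 9 = 2^(2 + 1) + 1; at 3: 3^(3 + 1) + 1 = 82; next = 81
base 3: 81 = 3^(3 + 1); at 4: 4^(4 + 1) = 1024; next = 1023
base 4: 1023 = 3·4^4 + 3·4^3 + 3·4^2 + 3·4 + 3; at 5: 3·5^5 + 3·5^3 + 3·5^2 + 3·5 + 3 = 9843; next = 9842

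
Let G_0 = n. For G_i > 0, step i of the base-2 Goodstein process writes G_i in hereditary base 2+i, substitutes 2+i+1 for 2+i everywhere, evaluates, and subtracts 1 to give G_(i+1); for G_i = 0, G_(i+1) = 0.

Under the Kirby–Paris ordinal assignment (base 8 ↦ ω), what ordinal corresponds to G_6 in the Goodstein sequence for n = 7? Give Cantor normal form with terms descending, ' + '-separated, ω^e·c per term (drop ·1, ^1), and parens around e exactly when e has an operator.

7 —HB2→ 2^2 + 2 + 1 —bump→ 3^3 + 3 + 1 = 31 —(−1)→ 30
30 —HB3→ 3^3 + 3 —bump→ 4^4 + 4 = 260 —(−1)→ 259
259 —HB4→ 4^4 + 3 —bump→ 5^5 + 3 = 3128 —(−1)→ 3127
3127 —HB5→ 5^5 + 2 —bump→ 6^6 + 2 = 46658 —(−1)→ 46657
46657 —HB6→ 6^6 + 1 —bump→ 7^7 + 1 = 823544 —(−1)→ 823543
823543 —HB7→ 7^7 —bump→ 8^8 = 16777216 —(−1)→ 16777215

ω^7·7 + ω^6·7 + ω^5·7 + ω^4·7 + ω^3·7 + ω^2·7 + ω·7 + 7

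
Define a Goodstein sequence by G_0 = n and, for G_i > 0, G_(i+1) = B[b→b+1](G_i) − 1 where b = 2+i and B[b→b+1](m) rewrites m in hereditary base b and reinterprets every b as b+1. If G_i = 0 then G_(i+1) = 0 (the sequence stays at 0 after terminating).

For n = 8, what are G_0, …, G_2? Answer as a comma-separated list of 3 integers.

G_0=8  [base 2] 2^(2 + 1)  →[2↦3]→  3^(3 + 1) = 81  −1 ⇒ G_1=80
G_1=80  [base 3] 2·3^3 + 2·3^2 + 2·3 + 2  →[3↦4]→  2·4^4 + 2·4^2 + 2·4 + 2 = 554  −1 ⇒ G_2=553

8, 80, 553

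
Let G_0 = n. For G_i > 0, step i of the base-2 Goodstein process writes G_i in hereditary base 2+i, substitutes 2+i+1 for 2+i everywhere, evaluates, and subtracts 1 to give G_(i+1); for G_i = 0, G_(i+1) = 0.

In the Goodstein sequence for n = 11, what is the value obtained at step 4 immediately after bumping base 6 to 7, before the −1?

step 0: 11 = 2^(2 + 1) + 2 + 1; sub 3 for 2: 3^(3 + 1) + 3 + 1; = 85; G_1 = 85−1 = 84
step 1: 84 = 3^(3 + 1) + 3; sub 4 for 3: 4^(4 + 1) + 4; = 1028; G_2 = 1028−1 = 1027
step 2: 1027 = 4^(4 + 1) + 3; sub 5 for 4: 5^(5 + 1) + 3; = 15628; G_3 = 15628−1 = 15627
step 3: 15627 = 5^(5 + 1) + 2; sub 6 for 5: 6^(6 + 1) + 2; = 279938; G_4 = 279938−1 = 279937
step 4: 279937 = 6^(6 + 1) + 1; sub 7 for 6: 7^(7 + 1) + 1; = 5764802; G_5 = 5764802−1 = 5764801

5764802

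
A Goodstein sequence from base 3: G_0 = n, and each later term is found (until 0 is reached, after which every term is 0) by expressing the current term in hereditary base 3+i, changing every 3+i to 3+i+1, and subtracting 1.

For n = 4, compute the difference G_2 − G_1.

G_0=4  [base 3] 3 + 1  →[3↦4]→  4 + 1 = 5  −1 ⇒ G_1=4
G_1=4  [base 4] 4  →[4↦5]→  5 = 5  −1 ⇒ G_2=4

0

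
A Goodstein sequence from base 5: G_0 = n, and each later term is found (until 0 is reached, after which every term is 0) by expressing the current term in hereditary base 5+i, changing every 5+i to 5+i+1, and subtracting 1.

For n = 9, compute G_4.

(0) 9|_5 = 5 + 4 ↦ 6 + 4|_6 = 10 ⇒ 9
(1) 9|_6 = 6 + 3 ↦ 7 + 3|_7 = 10 ⇒ 9
(2) 9|_7 = 7 + 2 ↦ 8 + 2|_8 = 10 ⇒ 9
(3) 9|_8 = 8 + 1 ↦ 9 + 1|_9 = 10 ⇒ 9
(4) 9|_9 = 9 ↦ 10|_10 = 10 ⇒ 9

9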